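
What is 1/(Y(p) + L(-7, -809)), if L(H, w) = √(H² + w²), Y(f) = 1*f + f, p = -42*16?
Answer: -672/575903 - √654530/1151806 ≈ -0.0018693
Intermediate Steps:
p = -672
Y(f) = 2*f (Y(f) = f + f = 2*f)
1/(Y(p) + L(-7, -809)) = 1/(2*(-672) + √((-7)² + (-809)²)) = 1/(-1344 + √(49 + 654481)) = 1/(-1344 + √654530)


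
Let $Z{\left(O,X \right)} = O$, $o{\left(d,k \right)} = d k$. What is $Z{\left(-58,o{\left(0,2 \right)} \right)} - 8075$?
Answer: $-8133$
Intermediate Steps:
$Z{\left(-58,o{\left(0,2 \right)} \right)} - 8075 = -58 - 8075 = -8133$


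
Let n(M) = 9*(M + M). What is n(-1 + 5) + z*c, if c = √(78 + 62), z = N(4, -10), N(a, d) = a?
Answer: 72 + 8*√35 ≈ 119.33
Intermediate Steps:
z = 4
c = 2*√35 (c = √140 = 2*√35 ≈ 11.832)
n(M) = 18*M (n(M) = 9*(2*M) = 18*M)
n(-1 + 5) + z*c = 18*(-1 + 5) + 4*(2*√35) = 18*4 + 8*√35 = 72 + 8*√35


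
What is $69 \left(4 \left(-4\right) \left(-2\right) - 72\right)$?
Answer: $-2760$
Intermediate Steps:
$69 \left(4 \left(-4\right) \left(-2\right) - 72\right) = 69 \left(\left(-16\right) \left(-2\right) - 72\right) = 69 \left(32 - 72\right) = 69 \left(-40\right) = -2760$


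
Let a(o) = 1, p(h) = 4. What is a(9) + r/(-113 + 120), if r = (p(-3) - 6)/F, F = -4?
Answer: 15/14 ≈ 1.0714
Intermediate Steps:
r = ½ (r = (4 - 6)/(-4) = -2*(-¼) = ½ ≈ 0.50000)
a(9) + r/(-113 + 120) = 1 + 1/(2*(-113 + 120)) = 1 + (½)/7 = 1 + (½)*(⅐) = 1 + 1/14 = 15/14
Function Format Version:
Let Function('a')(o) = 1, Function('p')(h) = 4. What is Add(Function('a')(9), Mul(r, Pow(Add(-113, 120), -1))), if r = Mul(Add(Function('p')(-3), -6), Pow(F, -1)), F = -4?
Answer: Rational(15, 14) ≈ 1.0714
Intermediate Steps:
r = Rational(1, 2) (r = Mul(Add(4, -6), Pow(-4, -1)) = Mul(-2, Rational(-1, 4)) = Rational(1, 2) ≈ 0.50000)
Add(Function('a')(9), Mul(r, Pow(Add(-113, 120), -1))) = Add(1, Mul(Rational(1, 2), Pow(Add(-113, 120), -1))) = Add(1, Mul(Rational(1, 2), Pow(7, -1))) = Add(1, Mul(Rational(1, 2), Rational(1, 7))) = Add(1, Rational(1, 14)) = Rational(15, 14)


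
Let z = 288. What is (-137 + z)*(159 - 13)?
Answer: 22046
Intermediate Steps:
(-137 + z)*(159 - 13) = (-137 + 288)*(159 - 13) = 151*146 = 22046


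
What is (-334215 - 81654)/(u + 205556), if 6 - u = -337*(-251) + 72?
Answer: -138623/40301 ≈ -3.4397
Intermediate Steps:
u = -84653 (u = 6 - (-337*(-251) + 72) = 6 - (84587 + 72) = 6 - 1*84659 = 6 - 84659 = -84653)
(-334215 - 81654)/(u + 205556) = (-334215 - 81654)/(-84653 + 205556) = -415869/120903 = -415869*1/120903 = -138623/40301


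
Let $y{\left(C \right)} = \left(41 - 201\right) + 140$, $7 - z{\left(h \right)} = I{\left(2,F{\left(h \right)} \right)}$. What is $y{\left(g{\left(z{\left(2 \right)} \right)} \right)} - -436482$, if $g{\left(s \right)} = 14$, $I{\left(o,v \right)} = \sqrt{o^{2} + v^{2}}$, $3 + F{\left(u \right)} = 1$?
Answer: $436462$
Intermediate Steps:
$F{\left(u \right)} = -2$ ($F{\left(u \right)} = -3 + 1 = -2$)
$z{\left(h \right)} = 7 - 2 \sqrt{2}$ ($z{\left(h \right)} = 7 - \sqrt{2^{2} + \left(-2\right)^{2}} = 7 - \sqrt{4 + 4} = 7 - \sqrt{8} = 7 - 2 \sqrt{2}$)
$y{\left(C \right)} = -20$ ($y{\left(C \right)} = -160 + 140 = -20$)
$y{\left(g{\left(z{\left(2 \right)} \right)} \right)} - -436482 = -20 - -436482 = -20 + 436482 = 436462$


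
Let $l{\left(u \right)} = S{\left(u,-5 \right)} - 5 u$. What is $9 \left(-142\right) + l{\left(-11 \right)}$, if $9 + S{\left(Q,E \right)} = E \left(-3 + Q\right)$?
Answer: $-1162$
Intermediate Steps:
$S{\left(Q,E \right)} = -9 + E \left(-3 + Q\right)$
$l{\left(u \right)} = 6 - 10 u$ ($l{\left(u \right)} = \left(-9 - -15 - 5 u\right) - 5 u = \left(-9 + 15 - 5 u\right) - 5 u = \left(6 - 5 u\right) - 5 u = 6 - 10 u$)
$9 \left(-142\right) + l{\left(-11 \right)} = 9 \left(-142\right) + \left(6 - -110\right) = -1278 + \left(6 + 110\right) = -1278 + 116 = -1162$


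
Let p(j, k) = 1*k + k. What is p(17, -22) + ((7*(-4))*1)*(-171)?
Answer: 4744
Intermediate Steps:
p(j, k) = 2*k (p(j, k) = k + k = 2*k)
p(17, -22) + ((7*(-4))*1)*(-171) = 2*(-22) + ((7*(-4))*1)*(-171) = -44 - 28*1*(-171) = -44 - 28*(-171) = -44 + 4788 = 4744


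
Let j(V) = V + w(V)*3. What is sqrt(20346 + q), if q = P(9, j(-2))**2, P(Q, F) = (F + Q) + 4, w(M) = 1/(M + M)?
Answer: sqrt(327217)/4 ≈ 143.01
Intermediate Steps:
w(M) = 1/(2*M)
j(V) = V + 3/(2*V) (j(V) = V + (1/(2*V))*3 = V + 3/(2*V))
P(Q, F) = 4 + F + Q
q = 1681/16 (q = (4 + (-2 + (3/2)/(-2)) + 9)**2 = (4 + (-2 + (3/2)*(-1/2)) + 9)**2 = (4 + (-2 - 3/4) + 9)**2 = (4 - 11/4 + 9)**2 = (41/4)**2 = 1681/16 ≈ 105.06)
sqrt(20346 + q) = sqrt(20346 + 1681/16) = sqrt(327217/16) = sqrt(327217)/4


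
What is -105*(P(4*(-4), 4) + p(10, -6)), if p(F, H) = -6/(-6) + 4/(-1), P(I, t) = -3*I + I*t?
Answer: 1995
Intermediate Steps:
p(F, H) = -3 (p(F, H) = -6*(-1/6) + 4*(-1) = 1 - 4 = -3)
-105*(P(4*(-4), 4) + p(10, -6)) = -105*((4*(-4))*(-3 + 4) - 3) = -105*(-16*1 - 3) = -105*(-16 - 3) = -105*(-19) = 1995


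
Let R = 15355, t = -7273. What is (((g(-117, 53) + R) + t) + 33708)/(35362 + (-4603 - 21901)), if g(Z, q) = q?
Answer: 41843/8858 ≈ 4.7238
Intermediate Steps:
(((g(-117, 53) + R) + t) + 33708)/(35362 + (-4603 - 21901)) = (((53 + 15355) - 7273) + 33708)/(35362 + (-4603 - 21901)) = ((15408 - 7273) + 33708)/(35362 - 26504) = (8135 + 33708)/8858 = 41843*(1/8858) = 41843/8858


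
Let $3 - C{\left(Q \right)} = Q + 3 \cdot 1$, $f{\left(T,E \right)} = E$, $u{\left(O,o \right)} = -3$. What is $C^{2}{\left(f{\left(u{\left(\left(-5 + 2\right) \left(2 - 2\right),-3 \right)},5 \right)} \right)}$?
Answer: $25$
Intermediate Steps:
$C{\left(Q \right)} = - Q$ ($C{\left(Q \right)} = 3 - \left(Q + 3 \cdot 1\right) = 3 - \left(Q + 3\right) = 3 - \left(3 + Q\right) = - Q$)
$C^{2}{\left(f{\left(u{\left(\left(-5 + 2\right) \left(2 - 2\right),-3 \right)},5 \right)} \right)} = \left(\left(-1\right) 5\right)^{2} = \left(-5\right)^{2} = 25$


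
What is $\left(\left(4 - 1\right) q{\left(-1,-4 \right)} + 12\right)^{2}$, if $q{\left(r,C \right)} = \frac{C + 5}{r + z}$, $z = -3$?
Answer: $\frac{2025}{16} \approx 126.56$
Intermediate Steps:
$q{\left(r,C \right)} = \frac{5 + C}{-3 + r}$ ($q{\left(r,C \right)} = \frac{C + 5}{r - 3} = \frac{5 + C}{-3 + r}$)
$\left(\left(4 - 1\right) q{\left(-1,-4 \right)} + 12\right)^{2} = \left(\left(4 - 1\right) \frac{5 - 4}{-3 - 1} + 12\right)^{2} = \left(3 \frac{1}{-4} \cdot 1 + 12\right)^{2} = \left(3 \left(\left(- \frac{1}{4}\right) 1\right) + 12\right)^{2} = \left(3 \left(- \frac{1}{4}\right) + 12\right)^{2} = \left(- \frac{3}{4} + 12\right)^{2} = \left(\frac{45}{4}\right)^{2} = \frac{2025}{16}$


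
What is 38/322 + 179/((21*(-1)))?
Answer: -580/69 ≈ -8.4058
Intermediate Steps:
38/322 + 179/((21*(-1))) = 38*(1/322) + 179/(-21) = 19/161 + 179*(-1/21) = 19/161 - 179/21 = -580/69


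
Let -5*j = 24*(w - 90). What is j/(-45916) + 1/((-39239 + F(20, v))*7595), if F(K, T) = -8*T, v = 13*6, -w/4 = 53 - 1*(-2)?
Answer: -112626539899/3475376128315 ≈ -0.032407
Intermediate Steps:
w = -220 (w = -4*(53 - 1*(-2)) = -4*(53 + 2) = -4*55 = -220)
v = 78
j = 1488 (j = -24*(-220 - 90)/5 = -24*(-310)/5 = -⅕*(-7440) = 1488)
j/(-45916) + 1/((-39239 + F(20, v))*7595) = 1488/(-45916) + 1/(-39239 - 8*78*7595) = 1488*(-1/45916) + (1/7595)/(-39239 - 624) = -372/11479 + (1/7595)/(-39863) = -372/11479 - 1/39863*1/7595 = -372/11479 - 1/302759485 = -112626539899/3475376128315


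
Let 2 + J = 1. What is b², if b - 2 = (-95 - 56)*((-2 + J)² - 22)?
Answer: 3861225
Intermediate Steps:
J = -1 (J = -2 + 1 = -1)
b = 1965 (b = 2 + (-95 - 56)*((-2 - 1)² - 22) = 2 - 151*((-3)² - 22) = 2 - 151*(9 - 22) = 2 - 151*(-13) = 2 + 1963 = 1965)
b² = 1965² = 3861225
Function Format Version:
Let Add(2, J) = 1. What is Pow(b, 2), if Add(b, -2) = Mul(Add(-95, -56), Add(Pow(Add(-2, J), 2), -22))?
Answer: 3861225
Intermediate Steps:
J = -1 (J = Add(-2, 1) = -1)
b = 1965 (b = Add(2, Mul(Add(-95, -56), Add(Pow(Add(-2, -1), 2), -22))) = Add(2, Mul(-151, Add(Pow(-3, 2), -22))) = Add(2, Mul(-151, Add(9, -22))) = Add(2, Mul(-151, -13)) = Add(2, 1963) = 1965)
Pow(b, 2) = Pow(1965, 2) = 3861225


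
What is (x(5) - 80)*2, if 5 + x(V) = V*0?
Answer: -170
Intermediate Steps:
x(V) = -5 (x(V) = -5 + V*0 = -5 + 0 = -5)
(x(5) - 80)*2 = (-5 - 80)*2 = -85*2 = -170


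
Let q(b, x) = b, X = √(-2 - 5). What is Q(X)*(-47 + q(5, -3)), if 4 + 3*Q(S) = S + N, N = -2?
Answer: 84 - 14*I*√7 ≈ 84.0 - 37.041*I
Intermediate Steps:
X = I*√7 (X = √(-7) = I*√7 ≈ 2.6458*I)
Q(S) = -2 + S/3 (Q(S) = -4/3 + (S - 2)/3 = -4/3 + (-2 + S)/3 = -4/3 + (-⅔ + S/3) = -2 + S/3)
Q(X)*(-47 + q(5, -3)) = (-2 + (I*√7)/3)*(-47 + 5) = (-2 + I*√7/3)*(-42) = 84 - 14*I*√7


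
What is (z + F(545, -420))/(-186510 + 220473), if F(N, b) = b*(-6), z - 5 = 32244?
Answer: 34769/33963 ≈ 1.0237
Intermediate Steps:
z = 32249 (z = 5 + 32244 = 32249)
F(N, b) = -6*b
(z + F(545, -420))/(-186510 + 220473) = (32249 - 6*(-420))/(-186510 + 220473) = (32249 + 2520)/33963 = 34769*(1/33963) = 34769/33963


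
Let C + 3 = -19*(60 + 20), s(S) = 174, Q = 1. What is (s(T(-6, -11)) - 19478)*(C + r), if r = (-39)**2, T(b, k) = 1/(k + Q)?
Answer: 38608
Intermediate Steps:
T(b, k) = 1/(1 + k) (T(b, k) = 1/(k + 1) = 1/(1 + k))
C = -1523 (C = -3 - 19*(60 + 20) = -3 - 19*80 = -3 - 1520 = -1523)
r = 1521
(s(T(-6, -11)) - 19478)*(C + r) = (174 - 19478)*(-1523 + 1521) = -19304*(-2) = 38608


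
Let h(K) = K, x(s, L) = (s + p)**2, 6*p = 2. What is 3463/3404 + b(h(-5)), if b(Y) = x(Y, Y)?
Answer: 698351/30636 ≈ 22.795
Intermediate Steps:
p = 1/3 (p = (1/6)*2 = 1/3 ≈ 0.33333)
x(s, L) = (1/3 + s)**2 (x(s, L) = (s + 1/3)**2 = (1/3 + s)**2)
b(Y) = (1 + 3*Y)**2/9
3463/3404 + b(h(-5)) = 3463/3404 + (1 + 3*(-5))**2/9 = 3463*(1/3404) + (1 - 15)**2/9 = 3463/3404 + (1/9)*(-14)**2 = 3463/3404 + (1/9)*196 = 3463/3404 + 196/9 = 698351/30636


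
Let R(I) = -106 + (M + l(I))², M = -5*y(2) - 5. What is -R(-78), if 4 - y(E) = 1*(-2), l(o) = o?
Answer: -12663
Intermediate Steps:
y(E) = 6 (y(E) = 4 - (-2) = 4 - 1*(-2) = 4 + 2 = 6)
M = -35 (M = -5*6 - 5 = -30 - 5 = -35)
R(I) = -106 + (-35 + I)²
-R(-78) = -(-106 + (-35 - 78)²) = -(-106 + (-113)²) = -(-106 + 12769) = -1*12663 = -12663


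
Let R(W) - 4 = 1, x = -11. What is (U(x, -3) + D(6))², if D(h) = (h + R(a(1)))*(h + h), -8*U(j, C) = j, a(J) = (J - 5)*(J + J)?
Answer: 1138489/64 ≈ 17789.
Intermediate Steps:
a(J) = 2*J*(-5 + J) (a(J) = (-5 + J)*(2*J) = 2*J*(-5 + J))
U(j, C) = -j/8
R(W) = 5 (R(W) = 4 + 1 = 5)
D(h) = 2*h*(5 + h) (D(h) = (h + 5)*(h + h) = (5 + h)*(2*h) = 2*h*(5 + h))
(U(x, -3) + D(6))² = (-⅛*(-11) + 2*6*(5 + 6))² = (11/8 + 2*6*11)² = (11/8 + 132)² = (1067/8)² = 1138489/64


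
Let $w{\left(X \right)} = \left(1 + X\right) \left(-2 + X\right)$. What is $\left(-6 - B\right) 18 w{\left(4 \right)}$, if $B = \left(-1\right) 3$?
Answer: $-540$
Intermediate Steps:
$B = -3$
$\left(-6 - B\right) 18 w{\left(4 \right)} = \left(-6 - -3\right) 18 \left(-2 + 4^{2} - 4\right) = \left(-6 + 3\right) 18 \left(-2 + 16 - 4\right) = \left(-3\right) 18 \cdot 10 = \left(-54\right) 10 = -540$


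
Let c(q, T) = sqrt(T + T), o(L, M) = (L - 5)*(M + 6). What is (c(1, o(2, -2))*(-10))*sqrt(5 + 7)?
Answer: -120*I*sqrt(2) ≈ -169.71*I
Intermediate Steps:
o(L, M) = (-5 + L)*(6 + M)
c(q, T) = sqrt(2)*sqrt(T) (c(q, T) = sqrt(2*T) = sqrt(2)*sqrt(T))
(c(1, o(2, -2))*(-10))*sqrt(5 + 7) = ((sqrt(2)*sqrt(-30 - 5*(-2) + 6*2 + 2*(-2)))*(-10))*sqrt(5 + 7) = ((sqrt(2)*sqrt(-30 + 10 + 12 - 4))*(-10))*sqrt(12) = ((sqrt(2)*sqrt(-12))*(-10))*(2*sqrt(3)) = ((sqrt(2)*(2*I*sqrt(3)))*(-10))*(2*sqrt(3)) = ((2*I*sqrt(6))*(-10))*(2*sqrt(3)) = (-20*I*sqrt(6))*(2*sqrt(3)) = -120*I*sqrt(2)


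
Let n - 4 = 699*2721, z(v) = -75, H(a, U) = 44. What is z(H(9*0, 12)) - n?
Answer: -1902058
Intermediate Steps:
n = 1901983 (n = 4 + 699*2721 = 4 + 1901979 = 1901983)
z(H(9*0, 12)) - n = -75 - 1*1901983 = -75 - 1901983 = -1902058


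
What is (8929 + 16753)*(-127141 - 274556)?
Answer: -10316382354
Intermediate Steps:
(8929 + 16753)*(-127141 - 274556) = 25682*(-401697) = -10316382354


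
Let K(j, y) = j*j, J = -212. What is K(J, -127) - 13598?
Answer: 31346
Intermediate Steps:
K(j, y) = j²
K(J, -127) - 13598 = (-212)² - 13598 = 44944 - 13598 = 31346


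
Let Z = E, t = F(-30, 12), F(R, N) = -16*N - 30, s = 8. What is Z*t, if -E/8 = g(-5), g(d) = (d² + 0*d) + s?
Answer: 58608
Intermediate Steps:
F(R, N) = -30 - 16*N
g(d) = 8 + d² (g(d) = (d² + 0*d) + 8 = (d² + 0) + 8 = d² + 8 = 8 + d²)
t = -222 (t = -30 - 16*12 = -30 - 192 = -222)
E = -264 (E = -8*(8 + (-5)²) = -8*(8 + 25) = -8*33 = -264)
Z = -264
Z*t = -264*(-222) = 58608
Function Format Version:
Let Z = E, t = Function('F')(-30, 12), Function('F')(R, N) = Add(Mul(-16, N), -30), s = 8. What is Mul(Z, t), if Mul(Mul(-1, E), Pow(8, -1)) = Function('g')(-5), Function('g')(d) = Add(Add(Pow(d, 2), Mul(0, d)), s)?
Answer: 58608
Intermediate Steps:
Function('F')(R, N) = Add(-30, Mul(-16, N))
Function('g')(d) = Add(8, Pow(d, 2)) (Function('g')(d) = Add(Add(Pow(d, 2), Mul(0, d)), 8) = Add(Add(Pow(d, 2), 0), 8) = Add(Pow(d, 2), 8) = Add(8, Pow(d, 2)))
t = -222 (t = Add(-30, Mul(-16, 12)) = Add(-30, -192) = -222)
E = -264 (E = Mul(-8, Add(8, Pow(-5, 2))) = Mul(-8, Add(8, 25)) = Mul(-8, 33) = -264)
Z = -264
Mul(Z, t) = Mul(-264, -222) = 58608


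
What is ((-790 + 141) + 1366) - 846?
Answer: -129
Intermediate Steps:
((-790 + 141) + 1366) - 846 = (-649 + 1366) - 846 = 717 - 846 = -129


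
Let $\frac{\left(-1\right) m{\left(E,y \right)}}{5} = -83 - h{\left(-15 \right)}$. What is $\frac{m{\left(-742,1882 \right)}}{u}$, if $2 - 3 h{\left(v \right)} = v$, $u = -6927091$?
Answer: $- \frac{1330}{20781273} \approx -6.4 \cdot 10^{-5}$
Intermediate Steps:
$h{\left(v \right)} = \frac{2}{3} - \frac{v}{3}$
$m{\left(E,y \right)} = \frac{1330}{3}$ ($m{\left(E,y \right)} = - 5 \left(-83 - \left(\frac{2}{3} - -5\right)\right) = - 5 \left(-83 - \left(\frac{2}{3} + 5\right)\right) = - 5 \left(-83 - \frac{17}{3}\right) = \left(-5\right) \left(- \frac{266}{3}\right) = \frac{1330}{3}$)
$\frac{m{\left(-742,1882 \right)}}{u} = \frac{1330}{3 \left(-6927091\right)} = \frac{1330}{3} \left(- \frac{1}{6927091}\right) = - \frac{1330}{20781273}$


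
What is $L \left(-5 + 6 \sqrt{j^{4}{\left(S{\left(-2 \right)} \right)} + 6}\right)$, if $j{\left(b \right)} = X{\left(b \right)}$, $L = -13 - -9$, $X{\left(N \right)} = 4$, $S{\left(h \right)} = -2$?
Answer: $20 - 24 \sqrt{262} \approx -368.47$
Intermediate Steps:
$L = -4$ ($L = -13 + 9 = -4$)
$j{\left(b \right)} = 4$
$L \left(-5 + 6 \sqrt{j^{4}{\left(S{\left(-2 \right)} \right)} + 6}\right) = - 4 \left(-5 + 6 \sqrt{4^{4} + 6}\right) = - 4 \left(-5 + 6 \sqrt{256 + 6}\right) = - 4 \left(-5 + 6 \sqrt{262}\right) = 20 - 24 \sqrt{262}$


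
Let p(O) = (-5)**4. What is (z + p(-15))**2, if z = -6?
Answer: 383161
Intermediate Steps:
p(O) = 625
(z + p(-15))**2 = (-6 + 625)**2 = 619**2 = 383161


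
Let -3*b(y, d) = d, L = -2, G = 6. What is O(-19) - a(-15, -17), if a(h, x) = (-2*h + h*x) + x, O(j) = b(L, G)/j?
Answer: -5090/19 ≈ -267.89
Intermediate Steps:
b(y, d) = -d/3
O(j) = -2/j (O(j) = (-1/3*6)/j = -2/j)
a(h, x) = x - 2*h + h*x
O(-19) - a(-15, -17) = -2/(-19) - (-17 - 2*(-15) - 15*(-17)) = -2*(-1/19) - (-17 + 30 + 255) = 2/19 - 1*268 = 2/19 - 268 = -5090/19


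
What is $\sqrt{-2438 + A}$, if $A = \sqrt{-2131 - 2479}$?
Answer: $\sqrt{-2438 + i \sqrt{4610}} \approx 0.6875 + 49.381 i$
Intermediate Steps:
$A = i \sqrt{4610}$ ($A = \sqrt{-4610} = i \sqrt{4610} \approx 67.897 i$)
$\sqrt{-2438 + A} = \sqrt{-2438 + i \sqrt{4610}}$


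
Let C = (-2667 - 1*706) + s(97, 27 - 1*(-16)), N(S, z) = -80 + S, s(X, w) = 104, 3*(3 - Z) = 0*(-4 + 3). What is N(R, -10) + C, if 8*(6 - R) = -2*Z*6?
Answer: -6677/2 ≈ -3338.5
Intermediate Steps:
Z = 3 (Z = 3 - 0*(-4 + 3) = 3 - 0*(-1) = 3 - ⅓*0 = 3 + 0 = 3)
R = 21/2 (R = 6 - (-2*3)*6/8 = 6 - (-3)*6/4 = 6 - ⅛*(-36) = 6 + 9/2 = 21/2 ≈ 10.500)
C = -3269 (C = (-2667 - 1*706) + 104 = (-2667 - 706) + 104 = -3373 + 104 = -3269)
N(R, -10) + C = (-80 + 21/2) - 3269 = -139/2 - 3269 = -6677/2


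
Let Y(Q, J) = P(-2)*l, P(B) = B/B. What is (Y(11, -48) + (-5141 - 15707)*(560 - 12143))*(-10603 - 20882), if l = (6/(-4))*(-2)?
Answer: -7603072954695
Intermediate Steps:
l = 3 (l = (6*(-¼))*(-2) = -3/2*(-2) = 3)
P(B) = 1
Y(Q, J) = 3 (Y(Q, J) = 1*3 = 3)
(Y(11, -48) + (-5141 - 15707)*(560 - 12143))*(-10603 - 20882) = (3 + (-5141 - 15707)*(560 - 12143))*(-10603 - 20882) = (3 - 20848*(-11583))*(-31485) = (3 + 241482384)*(-31485) = 241482387*(-31485) = -7603072954695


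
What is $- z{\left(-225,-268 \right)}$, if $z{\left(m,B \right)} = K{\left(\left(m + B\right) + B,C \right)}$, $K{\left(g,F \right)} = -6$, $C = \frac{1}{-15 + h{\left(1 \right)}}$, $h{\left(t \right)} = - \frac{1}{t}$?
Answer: $6$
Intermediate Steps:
$C = - \frac{1}{16}$ ($C = \frac{1}{-15 - 1^{-1}} = \frac{1}{-15 - 1} = \frac{1}{-16} = - \frac{1}{16} \approx -0.0625$)
$z{\left(m,B \right)} = -6$
$- z{\left(-225,-268 \right)} = \left(-1\right) \left(-6\right) = 6$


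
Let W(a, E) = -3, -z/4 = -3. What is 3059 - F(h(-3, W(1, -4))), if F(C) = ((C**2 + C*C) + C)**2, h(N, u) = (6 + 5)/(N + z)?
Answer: 19953818/6561 ≈ 3041.3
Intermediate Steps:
z = 12 (z = -4*(-3) = 12)
h(N, u) = 11/(12 + N) (h(N, u) = (6 + 5)/(N + 12) = 11/(12 + N))
F(C) = (C + 2*C**2)**2 (F(C) = ((C**2 + C**2) + C)**2 = (2*C**2 + C)**2 = (C + 2*C**2)**2)
3059 - F(h(-3, W(1, -4))) = 3059 - (11/(12 - 3))**2*(1 + 2*(11/(12 - 3)))**2 = 3059 - (11/9)**2*(1 + 2*(11/9))**2 = 3059 - 121*(1 + 22/9)**2/81 = 3059 - 121*(31/9)**2/81 = 3059 - 121*961/(81*81) = 3059 - 1*116281/6561 = 3059 - 116281/6561 = 19953818/6561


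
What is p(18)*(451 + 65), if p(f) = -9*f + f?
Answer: -74304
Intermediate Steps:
p(f) = -8*f
p(18)*(451 + 65) = (-8*18)*(451 + 65) = -144*516 = -74304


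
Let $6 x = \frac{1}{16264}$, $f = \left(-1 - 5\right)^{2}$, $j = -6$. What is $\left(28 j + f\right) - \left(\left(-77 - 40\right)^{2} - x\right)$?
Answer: $- \frac{1348708463}{97584} \approx -13821.0$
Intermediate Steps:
$f = 36$ ($f = \left(-6\right)^{2} = 36$)
$x = \frac{1}{97584}$ ($x = \frac{1}{6 \cdot 16264} = \frac{1}{6} \cdot \frac{1}{16264} = \frac{1}{97584} \approx 1.0248 \cdot 10^{-5}$)
$\left(28 j + f\right) - \left(\left(-77 - 40\right)^{2} - x\right) = \left(28 \left(-6\right) + 36\right) - \left(\left(-77 - 40\right)^{2} - \frac{1}{97584}\right) = \left(-168 + 36\right) - \left(\left(-117\right)^{2} - \frac{1}{97584}\right) = -132 - \left(13689 - \frac{1}{97584}\right) = -132 - \frac{1335827375}{97584} = - \frac{1348708463}{97584}$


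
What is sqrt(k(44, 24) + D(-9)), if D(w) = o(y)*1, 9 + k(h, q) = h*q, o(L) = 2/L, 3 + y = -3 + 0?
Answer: 2*sqrt(2355)/3 ≈ 32.352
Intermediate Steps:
y = -6 (y = -3 + (-3 + 0) = -3 - 3 = -6)
k(h, q) = -9 + h*q
D(w) = -1/3 (D(w) = (2/(-6))*1 = (2*(-1/6))*1 = -1/3*1 = -1/3)
sqrt(k(44, 24) + D(-9)) = sqrt((-9 + 44*24) - 1/3) = sqrt((-9 + 1056) - 1/3) = sqrt(1047 - 1/3) = sqrt(3140/3) = 2*sqrt(2355)/3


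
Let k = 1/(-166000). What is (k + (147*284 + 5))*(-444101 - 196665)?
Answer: -2220573931913617/83000 ≈ -2.6754e+10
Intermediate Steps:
k = -1/166000 ≈ -6.0241e-6
(k + (147*284 + 5))*(-444101 - 196665) = (-1/166000 + (147*284 + 5))*(-444101 - 196665) = (-1/166000 + (41748 + 5))*(-640766) = (-1/166000 + 41753)*(-640766) = (6930997999/166000)*(-640766) = -2220573931913617/83000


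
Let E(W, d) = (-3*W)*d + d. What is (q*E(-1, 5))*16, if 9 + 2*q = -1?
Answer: -1600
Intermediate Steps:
q = -5 (q = -9/2 + (1/2)*(-1) = -9/2 - 1/2 = -5)
E(W, d) = d - 3*W*d (E(W, d) = -3*W*d + d = d - 3*W*d)
(q*E(-1, 5))*16 = -25*(1 - 3*(-1))*16 = -25*(1 + 3)*16 = -25*4*16 = -5*20*16 = -100*16 = -1600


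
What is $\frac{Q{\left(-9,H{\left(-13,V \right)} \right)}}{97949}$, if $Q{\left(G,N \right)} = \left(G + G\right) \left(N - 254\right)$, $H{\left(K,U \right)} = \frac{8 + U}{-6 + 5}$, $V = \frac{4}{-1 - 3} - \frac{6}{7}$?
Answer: $\frac{32778}{685643} \approx 0.047806$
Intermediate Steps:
$V = - \frac{13}{7}$ ($V = \frac{4}{-4} - \frac{6}{7} = 4 \left(- \frac{1}{4}\right) - \frac{6}{7} = -1 - \frac{6}{7} = - \frac{13}{7} \approx -1.8571$)
$H{\left(K,U \right)} = -8 - U$ ($H{\left(K,U \right)} = \frac{8 + U}{-1} = \left(8 + U\right) \left(-1\right) = -8 - U$)
$Q{\left(G,N \right)} = 2 G \left(-254 + N\right)$
$\frac{Q{\left(-9,H{\left(-13,V \right)} \right)}}{97949} = \frac{2 \left(-9\right) \left(-254 - \frac{43}{7}\right)}{97949} = 2 \left(-9\right) \left(-254 + \left(-8 + \frac{13}{7}\right)\right) \frac{1}{97949} = 2 \left(-9\right) \left(-254 - \frac{43}{7}\right) \frac{1}{97949} = 2 \left(-9\right) \left(- \frac{1821}{7}\right) \frac{1}{97949} = \frac{32778}{7} \cdot \frac{1}{97949} = \frac{32778}{685643}$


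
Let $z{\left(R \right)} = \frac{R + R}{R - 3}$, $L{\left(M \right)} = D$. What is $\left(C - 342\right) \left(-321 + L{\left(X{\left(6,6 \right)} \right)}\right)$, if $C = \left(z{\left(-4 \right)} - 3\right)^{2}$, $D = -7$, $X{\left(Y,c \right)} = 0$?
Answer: $\frac{5441192}{49} \approx 1.1104 \cdot 10^{5}$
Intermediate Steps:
$L{\left(M \right)} = -7$
$z{\left(R \right)} = \frac{2 R}{-3 + R}$
$C = \frac{169}{49}$ ($C = \left(2 \left(-4\right) \frac{1}{-3 - 4} - 3\right)^{2} = \left(2 \left(-4\right) \frac{1}{-7} - 3\right)^{2} = \left(2 \left(-4\right) \left(- \frac{1}{7}\right) - 3\right)^{2} = \left(\frac{8}{7} - 3\right)^{2} = \left(- \frac{13}{7}\right)^{2} = \frac{169}{49} \approx 3.449$)
$\left(C - 342\right) \left(-321 + L{\left(X{\left(6,6 \right)} \right)}\right) = \left(\frac{169}{49} - 342\right) \left(-321 - 7\right) = \left(- \frac{16589}{49}\right) \left(-328\right) = \frac{5441192}{49}$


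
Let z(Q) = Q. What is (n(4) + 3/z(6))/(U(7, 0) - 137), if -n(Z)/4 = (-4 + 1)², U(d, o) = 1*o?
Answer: 71/274 ≈ 0.25912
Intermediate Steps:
U(d, o) = o
n(Z) = -36 (n(Z) = -4*(-4 + 1)² = -4*(-3)² = -4*9 = -36)
(n(4) + 3/z(6))/(U(7, 0) - 137) = (-36 + 3/6)/(0 - 137) = (-36 + 3*(⅙))/(-137) = (-36 + ½)*(-1/137) = -71/2*(-1/137) = 71/274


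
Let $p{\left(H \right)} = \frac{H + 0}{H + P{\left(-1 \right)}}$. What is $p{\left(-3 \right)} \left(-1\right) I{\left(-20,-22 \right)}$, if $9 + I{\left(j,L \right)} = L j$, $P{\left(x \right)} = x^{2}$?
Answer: $- \frac{1293}{2} \approx -646.5$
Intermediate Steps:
$p{\left(H \right)} = \frac{H}{1 + H}$ ($p{\left(H \right)} = \frac{H + 0}{H + \left(-1\right)^{2}} = \frac{H}{H + 1} = \frac{H}{1 + H}$)
$I{\left(j,L \right)} = -9 + L j$
$p{\left(-3 \right)} \left(-1\right) I{\left(-20,-22 \right)} = - \frac{3}{1 - 3} \left(-1\right) \left(-9 - -440\right) = - \frac{3}{-2} \left(-1\right) \left(-9 + 440\right) = \left(-3\right) \left(- \frac{1}{2}\right) \left(-1\right) 431 = \frac{3}{2} \left(-1\right) 431 = \left(- \frac{3}{2}\right) 431 = - \frac{1293}{2}$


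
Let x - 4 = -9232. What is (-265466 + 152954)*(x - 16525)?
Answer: 2897521536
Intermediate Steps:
x = -9228 (x = 4 - 9232 = -9228)
(-265466 + 152954)*(x - 16525) = (-265466 + 152954)*(-9228 - 16525) = -112512*(-25753) = 2897521536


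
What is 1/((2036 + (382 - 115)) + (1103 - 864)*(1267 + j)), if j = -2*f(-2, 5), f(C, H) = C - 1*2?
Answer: 1/307028 ≈ 3.2570e-6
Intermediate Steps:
f(C, H) = -2 + C (f(C, H) = C - 2 = -2 + C)
j = 8 (j = -2*(-2 - 2) = -2*(-4) = 8)
1/((2036 + (382 - 115)) + (1103 - 864)*(1267 + j)) = 1/((2036 + (382 - 115)) + (1103 - 864)*(1267 + 8)) = 1/((2036 + 267) + 239*1275) = 1/(2303 + 304725) = 1/307028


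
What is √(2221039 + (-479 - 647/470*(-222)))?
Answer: √122647302995/235 ≈ 1490.3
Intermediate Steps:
√(2221039 + (-479 - 647/470*(-222))) = √(2221039 + (-479 + 71817/235)) = √(2221039 - 40748/235) = √(521903417/235) = √122647302995/235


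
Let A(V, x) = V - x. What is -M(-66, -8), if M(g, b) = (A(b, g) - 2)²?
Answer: -3136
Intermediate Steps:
M(g, b) = (-2 + b - g)² (M(g, b) = ((b - g) - 2)² = (-2 + b - g)²)
-M(-66, -8) = -(2 - 66 - 1*(-8))² = -(2 - 66 + 8)² = -1*(-56)² = -1*3136 = -3136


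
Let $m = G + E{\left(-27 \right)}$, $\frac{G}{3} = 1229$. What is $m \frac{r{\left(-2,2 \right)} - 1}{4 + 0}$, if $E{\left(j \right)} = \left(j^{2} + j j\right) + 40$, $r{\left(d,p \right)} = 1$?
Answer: $0$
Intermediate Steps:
$G = 3687$ ($G = 3 \cdot 1229 = 3687$)
$E{\left(j \right)} = 40 + 2 j^{2}$ ($E{\left(j \right)} = \left(j^{2} + j^{2}\right) + 40 = 2 j^{2} + 40 = 40 + 2 j^{2}$)
$m = 5185$ ($m = 3687 + \left(40 + 2 \left(-27\right)^{2}\right) = 3687 + \left(40 + 2 \cdot 729\right) = 3687 + \left(40 + 1458\right) = 3687 + 1498 = 5185$)
$m \frac{r{\left(-2,2 \right)} - 1}{4 + 0} = 5185 \frac{1 - 1}{4 + 0} = 5185 \cdot \frac{0}{4} = 5185 \cdot 0 \cdot \frac{1}{4} = 5185 \cdot 0 = 0$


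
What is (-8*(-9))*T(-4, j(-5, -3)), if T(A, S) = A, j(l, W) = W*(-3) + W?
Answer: -288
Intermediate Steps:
j(l, W) = -2*W (j(l, W) = -3*W + W = -2*W)
(-8*(-9))*T(-4, j(-5, -3)) = -8*(-9)*(-4) = 72*(-4) = -288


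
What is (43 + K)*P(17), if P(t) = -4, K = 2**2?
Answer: -188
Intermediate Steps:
K = 4
(43 + K)*P(17) = (43 + 4)*(-4) = 47*(-4) = -188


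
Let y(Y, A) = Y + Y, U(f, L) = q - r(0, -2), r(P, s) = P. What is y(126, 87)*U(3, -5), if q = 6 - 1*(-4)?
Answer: 2520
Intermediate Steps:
q = 10 (q = 6 + 4 = 10)
U(f, L) = 10 (U(f, L) = 10 - 1*0 = 10 + 0 = 10)
y(Y, A) = 2*Y
y(126, 87)*U(3, -5) = (2*126)*10 = 252*10 = 2520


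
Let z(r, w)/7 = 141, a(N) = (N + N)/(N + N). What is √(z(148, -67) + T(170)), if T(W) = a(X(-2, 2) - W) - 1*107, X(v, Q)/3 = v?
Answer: √881 ≈ 29.682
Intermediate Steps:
X(v, Q) = 3*v
a(N) = 1 (a(N) = (2*N)/((2*N)) = (2*N)*(1/(2*N)) = 1)
z(r, w) = 987 (z(r, w) = 7*141 = 987)
T(W) = -106 (T(W) = 1 - 1*107 = 1 - 107 = -106)
√(z(148, -67) + T(170)) = √(987 - 106) = √881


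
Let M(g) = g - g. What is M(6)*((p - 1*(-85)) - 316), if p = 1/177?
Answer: 0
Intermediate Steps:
M(g) = 0
p = 1/177 ≈ 0.0056497
M(6)*((p - 1*(-85)) - 316) = 0*((1/177 - 1*(-85)) - 316) = 0*((1/177 + 85) - 316) = 0*(15046/177 - 316) = 0*(-40886/177) = 0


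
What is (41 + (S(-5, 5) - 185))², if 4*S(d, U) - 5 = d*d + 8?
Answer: 72361/4 ≈ 18090.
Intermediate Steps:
S(d, U) = 13/4 + d²/4 (S(d, U) = 5/4 + (d*d + 8)/4 = 5/4 + (d² + 8)/4 = 5/4 + (8 + d²)/4 = 5/4 + (2 + d²/4) = 13/4 + d²/4)
(41 + (S(-5, 5) - 185))² = (41 + ((13/4 + (¼)*(-5)²) - 185))² = (41 + ((13/4 + (¼)*25) - 185))² = (41 + ((13/4 + 25/4) - 185))² = (41 + (19/2 - 185))² = (41 - 351/2)² = (-269/2)² = 72361/4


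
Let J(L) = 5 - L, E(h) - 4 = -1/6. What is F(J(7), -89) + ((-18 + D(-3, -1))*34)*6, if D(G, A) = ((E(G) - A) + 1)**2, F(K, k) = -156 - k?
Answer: 9608/3 ≈ 3202.7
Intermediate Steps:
E(h) = 23/6 (E(h) = 4 - 1/6 = 23/6)
D(G, A) = (29/6 - A)**2 (D(G, A) = ((23/6 - A) + 1)**2 = (29/6 - A)**2)
F(J(7), -89) + ((-18 + D(-3, -1))*34)*6 = (-156 - 1*(-89)) + ((-18 + (29 - 6*(-1))**2/36)*34)*6 = (-156 + 89) + ((-18 + (29 + 6)**2/36)*34)*6 = -67 + ((-18 + (1/36)*35**2)*34)*6 = -67 + ((-18 + (1/36)*1225)*34)*6 = -67 + ((-18 + 1225/36)*34)*6 = -67 + ((577/36)*34)*6 = -67 + (9809/18)*6 = -67 + 9809/3 = 9608/3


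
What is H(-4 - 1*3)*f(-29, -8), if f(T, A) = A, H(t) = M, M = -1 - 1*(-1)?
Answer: 0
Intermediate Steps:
M = 0 (M = -1 + 1 = 0)
H(t) = 0
H(-4 - 1*3)*f(-29, -8) = 0*(-8) = 0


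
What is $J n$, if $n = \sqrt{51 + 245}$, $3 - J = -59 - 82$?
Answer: $288 \sqrt{74} \approx 2477.5$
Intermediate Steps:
$J = 144$ ($J = 3 - \left(-59 - 82\right) = 3 - -141 = 3 + 141 = 144$)
$n = 2 \sqrt{74}$ ($n = \sqrt{296} = 2 \sqrt{74} \approx 17.205$)
$J n = 144 \cdot 2 \sqrt{74} = 288 \sqrt{74}$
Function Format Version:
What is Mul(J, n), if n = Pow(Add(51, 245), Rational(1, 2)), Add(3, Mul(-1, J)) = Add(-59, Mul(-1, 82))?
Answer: Mul(288, Pow(74, Rational(1, 2))) ≈ 2477.5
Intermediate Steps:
J = 144 (J = Add(3, Mul(-1, Add(-59, Mul(-1, 82)))) = Add(3, Mul(-1, Add(-59, -82))) = Add(3, Mul(-1, -141)) = Add(3, 141) = 144)
n = Mul(2, Pow(74, Rational(1, 2))) (n = Pow(296, Rational(1, 2)) = Mul(2, Pow(74, Rational(1, 2))) ≈ 17.205)
Mul(J, n) = Mul(144, Mul(2, Pow(74, Rational(1, 2)))) = Mul(288, Pow(74, Rational(1, 2)))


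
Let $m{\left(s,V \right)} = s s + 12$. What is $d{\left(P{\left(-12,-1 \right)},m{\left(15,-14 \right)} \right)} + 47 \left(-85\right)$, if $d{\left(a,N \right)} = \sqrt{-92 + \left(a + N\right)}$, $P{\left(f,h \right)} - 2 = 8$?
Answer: $-3995 + \sqrt{155} \approx -3982.6$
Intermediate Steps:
$P{\left(f,h \right)} = 10$ ($P{\left(f,h \right)} = 2 + 8 = 10$)
$m{\left(s,V \right)} = 12 + s^{2}$ ($m{\left(s,V \right)} = s^{2} + 12 = 12 + s^{2}$)
$d{\left(a,N \right)} = \sqrt{-92 + N + a}$ ($d{\left(a,N \right)} = \sqrt{-92 + \left(N + a\right)} = \sqrt{-92 + N + a}$)
$d{\left(P{\left(-12,-1 \right)},m{\left(15,-14 \right)} \right)} + 47 \left(-85\right) = \sqrt{-92 + \left(12 + 15^{2}\right) + 10} + 47 \left(-85\right) = \sqrt{-92 + \left(12 + 225\right) + 10} - 3995 = \sqrt{-92 + 237 + 10} - 3995 = \sqrt{155} - 3995 = -3995 + \sqrt{155}$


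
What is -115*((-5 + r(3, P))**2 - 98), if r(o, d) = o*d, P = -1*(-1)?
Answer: 10810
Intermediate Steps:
P = 1
r(o, d) = d*o
-115*((-5 + r(3, P))**2 - 98) = -115*((-5 + 1*3)**2 - 98) = -115*((-5 + 3)**2 - 98) = -115*((-2)**2 - 98) = -115*(4 - 98) = -115*(-94) = 10810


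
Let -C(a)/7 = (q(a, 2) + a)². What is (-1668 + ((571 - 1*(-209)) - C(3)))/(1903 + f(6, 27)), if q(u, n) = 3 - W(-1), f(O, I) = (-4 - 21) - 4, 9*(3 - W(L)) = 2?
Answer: -66041/151794 ≈ -0.43507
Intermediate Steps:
W(L) = 25/9 (W(L) = 3 - ⅑*2 = 3 - 2/9 = 25/9)
f(O, I) = -29 (f(O, I) = -25 - 4 = -29)
q(u, n) = 2/9 (q(u, n) = 3 - 1*25/9 = 3 - 25/9 = 2/9)
C(a) = -7*(2/9 + a)²
(-1668 + ((571 - 1*(-209)) - C(3)))/(1903 + f(6, 27)) = (-1668 + ((571 - 1*(-209)) - (-7)*(2 + 9*3)²/81))/(1903 - 29) = (-1668 + ((571 + 209) - (-7)*(2 + 27)²/81))/1874 = (-1668 + (780 - (-7)*29²/81))*(1/1874) = (-1668 + (780 - (-7)*841/81))*(1/1874) = (-1668 + (780 - 1*(-5887/81)))*(1/1874) = (-1668 + (780 + 5887/81))*(1/1874) = (-1668 + 69067/81)*(1/1874) = -66041/81*1/1874 = -66041/151794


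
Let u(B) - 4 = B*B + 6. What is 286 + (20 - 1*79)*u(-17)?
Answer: -17355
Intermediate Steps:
u(B) = 10 + B² (u(B) = 4 + (B*B + 6) = 4 + (B² + 6) = 4 + (6 + B²) = 10 + B²)
286 + (20 - 1*79)*u(-17) = 286 + (20 - 1*79)*(10 + (-17)²) = 286 + (20 - 79)*(10 + 289) = 286 - 59*299 = 286 - 17641 = -17355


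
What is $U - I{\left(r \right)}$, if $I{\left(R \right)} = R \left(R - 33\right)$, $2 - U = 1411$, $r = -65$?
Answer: $-7779$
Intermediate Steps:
$U = -1409$ ($U = 2 - 1411 = -1409$)
$I{\left(R \right)} = R \left(-33 + R\right)$
$U - I{\left(r \right)} = -1409 - - 65 \left(-33 - 65\right) = -1409 - \left(-65\right) \left(-98\right) = -1409 - 6370 = -7779$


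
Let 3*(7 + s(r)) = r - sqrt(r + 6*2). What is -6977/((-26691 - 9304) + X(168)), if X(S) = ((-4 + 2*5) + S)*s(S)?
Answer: 191651213/753940441 - 2427996*sqrt(5)/753940441 ≈ 0.24700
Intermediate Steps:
s(r) = -7 - sqrt(12 + r)/3 + r/3 (s(r) = -7 + (r - sqrt(r + 6*2))/3 = -7 + (r - sqrt(r + 12))/3 = -7 + (r - sqrt(12 + r))/3 = -7 + (-sqrt(12 + r)/3 + r/3) = -7 - sqrt(12 + r)/3 + r/3)
X(S) = (6 + S)*(-7 - sqrt(12 + S)/3 + S/3) (X(S) = ((-4 + 2*5) + S)*(-7 - sqrt(12 + S)/3 + S/3) = ((-4 + 10) + S)*(-7 - sqrt(12 + S)/3 + S/3) = (6 + S)*(-7 - sqrt(12 + S)/3 + S/3))
-6977/((-26691 - 9304) + X(168)) = -6977/((-26691 - 9304) - (6 + 168)*(21 + sqrt(12 + 168) - 1*168)/3) = -6977/(-35995 - 1/3*174*(21 + sqrt(180) - 168)) = -6977/(-35995 - 1/3*174*(21 + 6*sqrt(5) - 168)) = -6977/(-35995 - 1/3*174*(-147 + 6*sqrt(5))) = -6977/(-35995 + (8526 - 348*sqrt(5))) = -6977/(-27469 - 348*sqrt(5))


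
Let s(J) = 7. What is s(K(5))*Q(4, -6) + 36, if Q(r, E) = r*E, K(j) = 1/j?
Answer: -132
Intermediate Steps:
Q(r, E) = E*r
s(K(5))*Q(4, -6) + 36 = 7*(-6*4) + 36 = 7*(-24) + 36 = -168 + 36 = -132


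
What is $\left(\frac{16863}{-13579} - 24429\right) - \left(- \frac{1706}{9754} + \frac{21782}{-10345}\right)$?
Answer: $- \frac{16735483489732189}{685095380135} \approx -24428.0$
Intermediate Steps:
$\left(\frac{16863}{-13579} - 24429\right) - \left(- \frac{1706}{9754} + \frac{21782}{-10345}\right) = \left(16863 \left(- \frac{1}{13579}\right) - 24429\right) - \left(\left(-1706\right) \frac{1}{9754} + 21782 \left(- \frac{1}{10345}\right)\right) = \left(- \frac{16863}{13579} - 24429\right) - \left(- \frac{853}{4877} - \frac{21782}{10345}\right) = - \frac{331738254}{13579} - - \frac{115055099}{50452565} = - \frac{331738254}{13579} + \frac{115055099}{50452565} = - \frac{16735483489732189}{685095380135}$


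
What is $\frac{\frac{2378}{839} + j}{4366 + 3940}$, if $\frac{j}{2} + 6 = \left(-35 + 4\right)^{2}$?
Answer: $\frac{802434}{3484367} \approx 0.2303$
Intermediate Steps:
$j = 1910$ ($j = -12 + 2 \left(-35 + 4\right)^{2} = -12 + 2 \left(-31\right)^{2} = -12 + 2 \cdot 961 = -12 + 1922 = 1910$)
$\frac{\frac{2378}{839} + j}{4366 + 3940} = \frac{\frac{2378}{839} + 1910}{4366 + 3940} = \frac{2378 \cdot \frac{1}{839} + 1910}{8306} = \left(\frac{2378}{839} + 1910\right) \frac{1}{8306} = \frac{1604868}{839} \cdot \frac{1}{8306} = \frac{802434}{3484367}$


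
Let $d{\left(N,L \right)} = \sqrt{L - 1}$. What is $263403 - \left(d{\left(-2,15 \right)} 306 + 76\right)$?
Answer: $263327 - 306 \sqrt{14} \approx 2.6218 \cdot 10^{5}$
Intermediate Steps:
$d{\left(N,L \right)} = \sqrt{-1 + L}$
$263403 - \left(d{\left(-2,15 \right)} 306 + 76\right) = 263403 - \left(\sqrt{-1 + 15} \cdot 306 + 76\right) = 263403 - \left(\sqrt{14} \cdot 306 + 76\right) = 263403 - \left(306 \sqrt{14} + 76\right) = 263403 - \left(76 + 306 \sqrt{14}\right) = 263327 - 306 \sqrt{14}$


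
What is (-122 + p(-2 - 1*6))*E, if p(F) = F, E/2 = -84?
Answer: 21840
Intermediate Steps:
E = -168 (E = 2*(-84) = -168)
(-122 + p(-2 - 1*6))*E = (-122 + (-2 - 1*6))*(-168) = (-122 + (-2 - 6))*(-168) = (-122 - 8)*(-168) = -130*(-168) = 21840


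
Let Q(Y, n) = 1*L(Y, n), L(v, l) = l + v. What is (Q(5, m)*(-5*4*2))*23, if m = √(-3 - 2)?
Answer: -4600 - 920*I*√5 ≈ -4600.0 - 2057.2*I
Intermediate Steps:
m = I*√5 (m = √(-5) = I*√5 ≈ 2.2361*I)
Q(Y, n) = Y + n (Q(Y, n) = 1*(n + Y) = 1*(Y + n) = Y + n)
(Q(5, m)*(-5*4*2))*23 = ((5 + I*√5)*(-5*4*2))*23 = ((5 + I*√5)*(-20*2))*23 = ((5 + I*√5)*(-40))*23 = (-200 - 40*I*√5)*23 = -4600 - 920*I*√5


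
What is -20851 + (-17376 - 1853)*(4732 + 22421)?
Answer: -522145888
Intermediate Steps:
-20851 + (-17376 - 1853)*(4732 + 22421) = -20851 - 19229*27153 = -20851 - 522125037 = -522145888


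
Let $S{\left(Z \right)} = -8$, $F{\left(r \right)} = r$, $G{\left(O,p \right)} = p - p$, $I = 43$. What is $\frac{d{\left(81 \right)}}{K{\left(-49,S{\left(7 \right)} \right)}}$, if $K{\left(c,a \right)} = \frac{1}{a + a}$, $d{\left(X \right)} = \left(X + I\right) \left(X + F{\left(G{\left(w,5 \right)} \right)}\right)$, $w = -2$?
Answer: $-160704$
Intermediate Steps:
$G{\left(O,p \right)} = 0$
$d{\left(X \right)} = X \left(43 + X\right)$ ($d{\left(X \right)} = \left(X + 43\right) \left(X + 0\right) = \left(43 + X\right) X = X \left(43 + X\right)$)
$K{\left(c,a \right)} = \frac{1}{2 a}$
$\frac{d{\left(81 \right)}}{K{\left(-49,S{\left(7 \right)} \right)}} = \frac{81 \left(43 + 81\right)}{\frac{1}{2} \frac{1}{-8}} = \frac{81 \cdot 124}{\frac{1}{2} \left(- \frac{1}{8}\right)} = \frac{10044}{- \frac{1}{16}} = 10044 \left(-16\right) = -160704$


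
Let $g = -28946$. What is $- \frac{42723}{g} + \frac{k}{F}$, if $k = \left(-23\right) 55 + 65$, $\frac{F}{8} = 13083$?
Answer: $\frac{184867703}{126233506} \approx 1.4645$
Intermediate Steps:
$F = 104664$ ($F = 8 \cdot 13083 = 104664$)
$k = -1200$ ($k = -1265 + 65 = -1200$)
$- \frac{42723}{g} + \frac{k}{F} = - \frac{42723}{-28946} - \frac{1200}{104664} = \left(-42723\right) \left(- \frac{1}{28946}\right) - \frac{50}{4361} = \frac{42723}{28946} - \frac{50}{4361} = \frac{184867703}{126233506}$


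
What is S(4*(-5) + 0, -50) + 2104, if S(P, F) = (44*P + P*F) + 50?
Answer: 2274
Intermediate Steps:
S(P, F) = 50 + 44*P + F*P (S(P, F) = (44*P + F*P) + 50 = 50 + 44*P + F*P)
S(4*(-5) + 0, -50) + 2104 = (50 + 44*(4*(-5) + 0) - 50*(4*(-5) + 0)) + 2104 = (50 + 44*(-20 + 0) - 50*(-20 + 0)) + 2104 = (50 + 44*(-20) - 50*(-20)) + 2104 = (50 - 880 + 1000) + 2104 = 170 + 2104 = 2274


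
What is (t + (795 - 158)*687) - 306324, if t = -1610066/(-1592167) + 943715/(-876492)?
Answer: 183224922140830447/1395521638164 ≈ 1.3130e+5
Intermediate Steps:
t = -91341911933/1395521638164 (t = -1610066*(-1/1592167) + 943715*(-1/876492) = 1610066/1592167 - 943715/876492 = -91341911933/1395521638164 ≈ -0.065454)
(t + (795 - 158)*687) - 306324 = (-91341911933/1395521638164 + (795 - 158)*687) - 306324 = (-91341911933/1395521638164 + 637*687) - 306324 = (-91341911933/1395521638164 + 437619) - 306324 = 610706692429779583/1395521638164 - 306324 = 183224922140830447/1395521638164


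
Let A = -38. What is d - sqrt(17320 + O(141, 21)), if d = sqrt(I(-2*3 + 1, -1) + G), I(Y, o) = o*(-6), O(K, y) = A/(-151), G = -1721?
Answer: -sqrt(394919058)/151 + 7*I*sqrt(35) ≈ -131.61 + 41.413*I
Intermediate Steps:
O(K, y) = 38/151 (O(K, y) = -38/(-151) = -38*(-1/151) = 38/151)
I(Y, o) = -6*o
d = 7*I*sqrt(35) (d = sqrt(-6*(-1) - 1721) = sqrt(6 - 1721) = sqrt(-1715) = 7*I*sqrt(35) ≈ 41.413*I)
d - sqrt(17320 + O(141, 21)) = 7*I*sqrt(35) - sqrt(17320 + 38/151) = 7*I*sqrt(35) - sqrt(2615358/151) = 7*I*sqrt(35) - sqrt(394919058)/151 = -sqrt(394919058)/151 + 7*I*sqrt(35)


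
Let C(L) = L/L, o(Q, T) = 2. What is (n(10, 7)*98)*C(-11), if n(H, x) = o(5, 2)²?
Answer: 392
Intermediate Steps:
C(L) = 1
n(H, x) = 4 (n(H, x) = 2² = 4)
(n(10, 7)*98)*C(-11) = (4*98)*1 = 392*1 = 392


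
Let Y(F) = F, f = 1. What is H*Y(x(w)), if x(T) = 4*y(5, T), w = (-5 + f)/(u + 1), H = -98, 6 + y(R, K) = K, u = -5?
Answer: 1960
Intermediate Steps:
y(R, K) = -6 + K
w = 1 (w = (-5 + 1)/(-5 + 1) = -4/(-4) = -4*(-¼) = 1)
x(T) = -24 + 4*T (x(T) = 4*(-6 + T) = -24 + 4*T)
H*Y(x(w)) = -98*(-24 + 4*1) = -98*(-24 + 4) = -98*(-20) = 1960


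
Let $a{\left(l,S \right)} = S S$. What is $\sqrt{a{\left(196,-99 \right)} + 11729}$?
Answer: $\sqrt{21530} \approx 146.73$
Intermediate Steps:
$a{\left(l,S \right)} = S^{2}$
$\sqrt{a{\left(196,-99 \right)} + 11729} = \sqrt{\left(-99\right)^{2} + 11729} = \sqrt{9801 + 11729} = \sqrt{21530}$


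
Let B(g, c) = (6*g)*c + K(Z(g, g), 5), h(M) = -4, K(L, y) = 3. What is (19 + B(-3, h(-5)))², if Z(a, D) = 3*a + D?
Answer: 8836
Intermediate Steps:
Z(a, D) = D + 3*a
B(g, c) = 3 + 6*c*g (B(g, c) = (6*g)*c + 3 = 6*c*g + 3 = 3 + 6*c*g)
(19 + B(-3, h(-5)))² = (19 + (3 + 6*(-4)*(-3)))² = (19 + (3 + 72))² = (19 + 75)² = 94² = 8836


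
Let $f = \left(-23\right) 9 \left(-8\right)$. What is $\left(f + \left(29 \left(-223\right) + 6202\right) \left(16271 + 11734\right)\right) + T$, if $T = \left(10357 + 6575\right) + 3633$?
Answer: $-7399104$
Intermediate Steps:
$f = 1656$ ($f = \left(-207\right) \left(-8\right) = 1656$)
$T = 20565$ ($T = 16932 + 3633 = 20565$)
$\left(f + \left(29 \left(-223\right) + 6202\right) \left(16271 + 11734\right)\right) + T = \left(1656 + \left(29 \left(-223\right) + 6202\right) \left(16271 + 11734\right)\right) + 20565 = \left(1656 + \left(-6467 + 6202\right) 28005\right) + 20565 = \left(1656 - 7421325\right) + 20565 = -7419669 + 20565 = -7399104$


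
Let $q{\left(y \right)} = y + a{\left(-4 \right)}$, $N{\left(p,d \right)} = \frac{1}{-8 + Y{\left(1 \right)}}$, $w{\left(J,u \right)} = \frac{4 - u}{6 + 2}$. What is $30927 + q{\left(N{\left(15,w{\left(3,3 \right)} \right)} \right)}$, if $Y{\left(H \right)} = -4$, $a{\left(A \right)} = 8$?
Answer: $\frac{371219}{12} \approx 30935.0$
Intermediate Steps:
$w{\left(J,u \right)} = \frac{1}{2} - \frac{u}{8}$ ($w{\left(J,u \right)} = \frac{4 - u}{8} = \left(4 - u\right) \frac{1}{8} = \frac{1}{2} - \frac{u}{8}$)
$N{\left(p,d \right)} = - \frac{1}{12}$ ($N{\left(p,d \right)} = \frac{1}{-8 - 4} = \frac{1}{-12} = - \frac{1}{12}$)
$q{\left(y \right)} = 8 + y$ ($q{\left(y \right)} = y + 8 = 8 + y$)
$30927 + q{\left(N{\left(15,w{\left(3,3 \right)} \right)} \right)} = 30927 + \left(8 - \frac{1}{12}\right) = 30927 + \frac{95}{12} = \frac{371219}{12}$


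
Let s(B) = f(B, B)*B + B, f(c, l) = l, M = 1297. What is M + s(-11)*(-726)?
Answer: -78563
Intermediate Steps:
s(B) = B + B**2 (s(B) = B*B + B = B**2 + B = B + B**2)
M + s(-11)*(-726) = 1297 - 11*(1 - 11)*(-726) = 1297 - 11*(-10)*(-726) = 1297 + 110*(-726) = 1297 - 79860 = -78563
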